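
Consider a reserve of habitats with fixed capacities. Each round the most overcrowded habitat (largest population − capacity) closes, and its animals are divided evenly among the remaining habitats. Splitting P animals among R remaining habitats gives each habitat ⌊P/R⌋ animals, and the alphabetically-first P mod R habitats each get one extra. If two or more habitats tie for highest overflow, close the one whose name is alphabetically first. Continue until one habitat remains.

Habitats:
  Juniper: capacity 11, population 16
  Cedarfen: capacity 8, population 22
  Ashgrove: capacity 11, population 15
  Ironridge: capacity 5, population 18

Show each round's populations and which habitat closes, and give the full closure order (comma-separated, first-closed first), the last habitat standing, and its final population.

Round 1: Ashgrove=15 Cedarfen=22 Ironridge=18 Juniper=16 → close Cedarfen (overflow 14)
  22÷3 = 7 each, +1 to first 1
Round 2: Ashgrove=23 Ironridge=25 Juniper=23 → close Ironridge (overflow 20)
  25÷2 = 12 each, +1 to first 1
Round 3: Ashgrove=36 Juniper=35 → close Ashgrove (overflow 25)
  36÷1 = 36 each, +1 to first 0

Closure order: Cedarfen, Ironridge, Ashgrove
Last habitat: Juniper with 71 animals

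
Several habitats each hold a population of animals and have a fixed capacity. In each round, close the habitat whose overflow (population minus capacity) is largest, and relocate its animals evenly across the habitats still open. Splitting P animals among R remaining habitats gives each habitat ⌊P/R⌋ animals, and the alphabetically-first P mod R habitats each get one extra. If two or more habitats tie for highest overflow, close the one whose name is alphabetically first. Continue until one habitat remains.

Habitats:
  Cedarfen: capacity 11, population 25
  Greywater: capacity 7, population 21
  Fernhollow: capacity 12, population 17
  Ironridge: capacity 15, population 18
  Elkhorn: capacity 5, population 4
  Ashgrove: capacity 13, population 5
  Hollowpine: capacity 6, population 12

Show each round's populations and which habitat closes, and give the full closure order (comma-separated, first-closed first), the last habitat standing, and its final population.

Closure order: Cedarfen, Greywater, Hollowpine, Fernhollow, Ironridge, Elkhorn
Last habitat: Ashgrove with 102 animals

Round 1: Ashgrove=5 Cedarfen=25 Elkhorn=4 Fernhollow=17 Greywater=21 Hollowpine=12 Ironridge=18 → close Cedarfen (overflow 14)
  25÷6 = 4 each, +1 to first 1
Round 2: Ashgrove=10 Elkhorn=8 Fernhollow=21 Greywater=25 Hollowpine=16 Ironridge=22 → close Greywater (overflow 18)
  25÷5 = 5 each, +1 to first 0
Round 3: Ashgrove=15 Elkhorn=13 Fernhollow=26 Hollowpine=21 Ironridge=27 → close Hollowpine (overflow 15)
  21÷4 = 5 each, +1 to first 1
Round 4: Ashgrove=21 Elkhorn=18 Fernhollow=31 Ironridge=32 → close Fernhollow (overflow 19)
  31÷3 = 10 each, +1 to first 1
Round 5: Ashgrove=32 Elkhorn=28 Ironridge=42 → close Ironridge (overflow 27)
  42÷2 = 21 each, +1 to first 0
Round 6: Ashgrove=53 Elkhorn=49 → close Elkhorn (overflow 44)
  49÷1 = 49 each, +1 to first 0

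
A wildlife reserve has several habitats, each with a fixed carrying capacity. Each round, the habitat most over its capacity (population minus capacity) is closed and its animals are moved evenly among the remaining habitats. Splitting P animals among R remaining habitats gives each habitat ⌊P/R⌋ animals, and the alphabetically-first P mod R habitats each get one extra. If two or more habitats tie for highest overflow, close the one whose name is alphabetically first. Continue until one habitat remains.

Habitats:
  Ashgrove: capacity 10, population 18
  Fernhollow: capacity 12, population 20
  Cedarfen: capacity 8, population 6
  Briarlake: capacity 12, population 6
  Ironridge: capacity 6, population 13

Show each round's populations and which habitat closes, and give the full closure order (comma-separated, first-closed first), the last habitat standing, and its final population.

Round 1: Ashgrove=18 Briarlake=6 Cedarfen=6 Fernhollow=20 Ironridge=13 → close Ashgrove (overflow 8)
  18÷4 = 4 each, +1 to first 2
Round 2: Briarlake=11 Cedarfen=11 Fernhollow=24 Ironridge=17 → close Fernhollow (overflow 12)
  24÷3 = 8 each, +1 to first 0
Round 3: Briarlake=19 Cedarfen=19 Ironridge=25 → close Ironridge (overflow 19)
  25÷2 = 12 each, +1 to first 1
Round 4: Briarlake=32 Cedarfen=31 → close Cedarfen (overflow 23)
  31÷1 = 31 each, +1 to first 0

Closure order: Ashgrove, Fernhollow, Ironridge, Cedarfen
Last habitat: Briarlake with 63 animals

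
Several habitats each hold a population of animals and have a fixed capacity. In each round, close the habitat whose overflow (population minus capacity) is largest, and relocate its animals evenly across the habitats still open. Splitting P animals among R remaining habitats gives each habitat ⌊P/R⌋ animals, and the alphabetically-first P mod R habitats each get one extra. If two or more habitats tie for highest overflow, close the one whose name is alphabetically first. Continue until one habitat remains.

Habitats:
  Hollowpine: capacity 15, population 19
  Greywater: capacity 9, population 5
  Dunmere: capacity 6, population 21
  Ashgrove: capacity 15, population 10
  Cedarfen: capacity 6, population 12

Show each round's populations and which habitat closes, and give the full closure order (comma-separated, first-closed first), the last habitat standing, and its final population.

Closure order: Dunmere, Cedarfen, Hollowpine, Ashgrove
Last habitat: Greywater with 67 animals

Round 1: Ashgrove=10 Cedarfen=12 Dunmere=21 Greywater=5 Hollowpine=19 → close Dunmere (overflow 15)
  21÷4 = 5 each, +1 to first 1
Round 2: Ashgrove=16 Cedarfen=17 Greywater=10 Hollowpine=24 → close Cedarfen (overflow 11)
  17÷3 = 5 each, +1 to first 2
Round 3: Ashgrove=22 Greywater=16 Hollowpine=29 → close Hollowpine (overflow 14)
  29÷2 = 14 each, +1 to first 1
Round 4: Ashgrove=37 Greywater=30 → close Ashgrove (overflow 22)
  37÷1 = 37 each, +1 to first 0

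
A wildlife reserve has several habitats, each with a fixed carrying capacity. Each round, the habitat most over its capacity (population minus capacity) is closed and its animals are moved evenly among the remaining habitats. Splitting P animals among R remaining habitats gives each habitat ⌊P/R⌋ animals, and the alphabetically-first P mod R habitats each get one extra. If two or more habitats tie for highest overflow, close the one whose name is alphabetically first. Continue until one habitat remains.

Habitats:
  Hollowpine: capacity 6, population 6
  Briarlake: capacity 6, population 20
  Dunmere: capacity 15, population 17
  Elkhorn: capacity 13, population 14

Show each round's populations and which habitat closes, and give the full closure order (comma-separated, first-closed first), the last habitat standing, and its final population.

Round 1: Briarlake=20 Dunmere=17 Elkhorn=14 Hollowpine=6 → close Briarlake (overflow 14)
  20÷3 = 6 each, +1 to first 2
Round 2: Dunmere=24 Elkhorn=21 Hollowpine=12 → close Dunmere (overflow 9)
  24÷2 = 12 each, +1 to first 0
Round 3: Elkhorn=33 Hollowpine=24 → close Elkhorn (overflow 20)
  33÷1 = 33 each, +1 to first 0

Closure order: Briarlake, Dunmere, Elkhorn
Last habitat: Hollowpine with 57 animals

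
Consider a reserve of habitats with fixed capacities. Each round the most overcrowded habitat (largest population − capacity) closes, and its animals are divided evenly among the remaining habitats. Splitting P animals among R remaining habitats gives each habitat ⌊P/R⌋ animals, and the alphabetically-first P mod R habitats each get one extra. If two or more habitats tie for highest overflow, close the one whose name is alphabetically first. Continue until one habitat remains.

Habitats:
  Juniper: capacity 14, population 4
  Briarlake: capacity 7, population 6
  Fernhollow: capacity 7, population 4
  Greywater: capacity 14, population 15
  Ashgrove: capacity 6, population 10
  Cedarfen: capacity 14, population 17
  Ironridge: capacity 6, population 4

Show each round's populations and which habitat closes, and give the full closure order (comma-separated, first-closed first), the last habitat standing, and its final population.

Closure order: Ashgrove, Cedarfen, Greywater, Briarlake, Fernhollow, Ironridge
Last habitat: Juniper with 60 animals

Round 1: Ashgrove=10 Briarlake=6 Cedarfen=17 Fernhollow=4 Greywater=15 Ironridge=4 Juniper=4 → close Ashgrove (overflow 4)
  10÷6 = 1 each, +1 to first 4
Round 2: Briarlake=8 Cedarfen=19 Fernhollow=6 Greywater=17 Ironridge=5 Juniper=5 → close Cedarfen (overflow 5)
  19÷5 = 3 each, +1 to first 4
Round 3: Briarlake=12 Fernhollow=10 Greywater=21 Ironridge=9 Juniper=8 → close Greywater (overflow 7)
  21÷4 = 5 each, +1 to first 1
Round 4: Briarlake=18 Fernhollow=15 Ironridge=14 Juniper=13 → close Briarlake (overflow 11)
  18÷3 = 6 each, +1 to first 0
Round 5: Fernhollow=21 Ironridge=20 Juniper=19 → close Fernhollow (overflow 14)
  21÷2 = 10 each, +1 to first 1
Round 6: Ironridge=31 Juniper=29 → close Ironridge (overflow 25)
  31÷1 = 31 each, +1 to first 0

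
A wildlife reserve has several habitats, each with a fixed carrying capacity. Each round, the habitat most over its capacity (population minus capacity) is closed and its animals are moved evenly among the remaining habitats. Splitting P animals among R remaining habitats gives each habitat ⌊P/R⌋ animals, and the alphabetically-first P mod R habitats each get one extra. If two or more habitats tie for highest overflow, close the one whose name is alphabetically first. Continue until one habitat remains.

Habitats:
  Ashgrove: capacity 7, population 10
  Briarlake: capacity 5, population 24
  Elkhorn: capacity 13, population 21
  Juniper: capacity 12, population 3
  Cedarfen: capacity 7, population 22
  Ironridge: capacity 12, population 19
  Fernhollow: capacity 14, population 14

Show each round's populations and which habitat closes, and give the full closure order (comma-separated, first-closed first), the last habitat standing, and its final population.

Round 1: Ashgrove=10 Briarlake=24 Cedarfen=22 Elkhorn=21 Fernhollow=14 Ironridge=19 Juniper=3 → close Briarlake (overflow 19)
  24÷6 = 4 each, +1 to first 0
Round 2: Ashgrove=14 Cedarfen=26 Elkhorn=25 Fernhollow=18 Ironridge=23 Juniper=7 → close Cedarfen (overflow 19)
  26÷5 = 5 each, +1 to first 1
Round 3: Ashgrove=20 Elkhorn=30 Fernhollow=23 Ironridge=28 Juniper=12 → close Elkhorn (overflow 17)
  30÷4 = 7 each, +1 to first 2
Round 4: Ashgrove=28 Fernhollow=31 Ironridge=35 Juniper=19 → close Ironridge (overflow 23)
  35÷3 = 11 each, +1 to first 2
Round 5: Ashgrove=40 Fernhollow=43 Juniper=30 → close Ashgrove (overflow 33)
  40÷2 = 20 each, +1 to first 0
Round 6: Fernhollow=63 Juniper=50 → close Fernhollow (overflow 49)
  63÷1 = 63 each, +1 to first 0

Closure order: Briarlake, Cedarfen, Elkhorn, Ironridge, Ashgrove, Fernhollow
Last habitat: Juniper with 113 animals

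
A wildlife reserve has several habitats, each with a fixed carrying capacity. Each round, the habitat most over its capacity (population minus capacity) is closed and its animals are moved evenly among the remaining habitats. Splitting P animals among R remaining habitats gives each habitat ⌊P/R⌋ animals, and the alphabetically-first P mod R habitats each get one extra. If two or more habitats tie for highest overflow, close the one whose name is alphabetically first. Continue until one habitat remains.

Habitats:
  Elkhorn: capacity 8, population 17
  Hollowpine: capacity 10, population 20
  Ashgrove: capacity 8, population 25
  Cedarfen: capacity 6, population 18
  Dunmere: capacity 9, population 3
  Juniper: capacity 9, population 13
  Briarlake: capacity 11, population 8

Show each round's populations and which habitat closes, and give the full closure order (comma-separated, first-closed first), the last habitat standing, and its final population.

Round 1: Ashgrove=25 Briarlake=8 Cedarfen=18 Dunmere=3 Elkhorn=17 Hollowpine=20 Juniper=13 → close Ashgrove (overflow 17)
  25÷6 = 4 each, +1 to first 1
Round 2: Briarlake=13 Cedarfen=22 Dunmere=7 Elkhorn=21 Hollowpine=24 Juniper=17 → close Cedarfen (overflow 16)
  22÷5 = 4 each, +1 to first 2
Round 3: Briarlake=18 Dunmere=12 Elkhorn=25 Hollowpine=28 Juniper=21 → close Hollowpine (overflow 18)
  28÷4 = 7 each, +1 to first 0
Round 4: Briarlake=25 Dunmere=19 Elkhorn=32 Juniper=28 → close Elkhorn (overflow 24)
  32÷3 = 10 each, +1 to first 2
Round 5: Briarlake=36 Dunmere=30 Juniper=38 → close Juniper (overflow 29)
  38÷2 = 19 each, +1 to first 0
Round 6: Briarlake=55 Dunmere=49 → close Briarlake (overflow 44)
  55÷1 = 55 each, +1 to first 0

Closure order: Ashgrove, Cedarfen, Hollowpine, Elkhorn, Juniper, Briarlake
Last habitat: Dunmere with 104 animals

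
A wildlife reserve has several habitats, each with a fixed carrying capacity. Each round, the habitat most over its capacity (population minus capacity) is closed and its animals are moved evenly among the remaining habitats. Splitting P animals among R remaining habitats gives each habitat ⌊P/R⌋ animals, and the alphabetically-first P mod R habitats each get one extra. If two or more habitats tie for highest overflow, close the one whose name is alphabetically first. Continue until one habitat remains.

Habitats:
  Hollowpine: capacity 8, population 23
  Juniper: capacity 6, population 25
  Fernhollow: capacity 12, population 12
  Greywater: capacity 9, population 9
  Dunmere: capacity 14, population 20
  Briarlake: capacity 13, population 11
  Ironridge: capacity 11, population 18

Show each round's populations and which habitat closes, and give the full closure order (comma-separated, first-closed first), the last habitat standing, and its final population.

Closure order: Juniper, Hollowpine, Dunmere, Ironridge, Briarlake, Fernhollow
Last habitat: Greywater with 118 animals

Round 1: Briarlake=11 Dunmere=20 Fernhollow=12 Greywater=9 Hollowpine=23 Ironridge=18 Juniper=25 → close Juniper (overflow 19)
  25÷6 = 4 each, +1 to first 1
Round 2: Briarlake=16 Dunmere=24 Fernhollow=16 Greywater=13 Hollowpine=27 Ironridge=22 → close Hollowpine (overflow 19)
  27÷5 = 5 each, +1 to first 2
Round 3: Briarlake=22 Dunmere=30 Fernhollow=21 Greywater=18 Ironridge=27 → close Dunmere (overflow 16)
  30÷4 = 7 each, +1 to first 2
Round 4: Briarlake=30 Fernhollow=29 Greywater=25 Ironridge=34 → close Ironridge (overflow 23)
  34÷3 = 11 each, +1 to first 1
Round 5: Briarlake=42 Fernhollow=40 Greywater=36 → close Briarlake (overflow 29)
  42÷2 = 21 each, +1 to first 0
Round 6: Fernhollow=61 Greywater=57 → close Fernhollow (overflow 49)
  61÷1 = 61 each, +1 to first 0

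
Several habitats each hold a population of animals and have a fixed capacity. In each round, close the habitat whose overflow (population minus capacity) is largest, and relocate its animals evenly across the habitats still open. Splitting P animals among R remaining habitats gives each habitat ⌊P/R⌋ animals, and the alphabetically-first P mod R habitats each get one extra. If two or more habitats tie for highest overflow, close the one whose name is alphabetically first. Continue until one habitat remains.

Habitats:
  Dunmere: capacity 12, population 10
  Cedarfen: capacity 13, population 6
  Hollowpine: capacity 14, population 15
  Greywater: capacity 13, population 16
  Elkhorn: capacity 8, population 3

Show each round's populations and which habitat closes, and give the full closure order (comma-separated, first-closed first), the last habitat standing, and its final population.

Closure order: Greywater, Hollowpine, Dunmere, Elkhorn
Last habitat: Cedarfen with 50 animals

Round 1: Cedarfen=6 Dunmere=10 Elkhorn=3 Greywater=16 Hollowpine=15 → close Greywater (overflow 3)
  16÷4 = 4 each, +1 to first 0
Round 2: Cedarfen=10 Dunmere=14 Elkhorn=7 Hollowpine=19 → close Hollowpine (overflow 5)
  19÷3 = 6 each, +1 to first 1
Round 3: Cedarfen=17 Dunmere=20 Elkhorn=13 → close Dunmere (overflow 8)
  20÷2 = 10 each, +1 to first 0
Round 4: Cedarfen=27 Elkhorn=23 → close Elkhorn (overflow 15)
  23÷1 = 23 each, +1 to first 0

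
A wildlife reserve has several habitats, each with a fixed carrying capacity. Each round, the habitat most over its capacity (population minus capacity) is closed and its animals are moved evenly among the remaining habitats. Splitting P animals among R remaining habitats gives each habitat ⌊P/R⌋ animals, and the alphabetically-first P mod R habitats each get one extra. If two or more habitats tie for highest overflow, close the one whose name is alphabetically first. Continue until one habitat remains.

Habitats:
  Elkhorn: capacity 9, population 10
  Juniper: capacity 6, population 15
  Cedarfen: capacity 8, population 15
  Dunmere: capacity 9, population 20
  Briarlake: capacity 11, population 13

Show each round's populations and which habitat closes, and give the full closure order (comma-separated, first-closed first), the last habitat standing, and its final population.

Round 1: Briarlake=13 Cedarfen=15 Dunmere=20 Elkhorn=10 Juniper=15 → close Dunmere (overflow 11)
  20÷4 = 5 each, +1 to first 0
Round 2: Briarlake=18 Cedarfen=20 Elkhorn=15 Juniper=20 → close Juniper (overflow 14)
  20÷3 = 6 each, +1 to first 2
Round 3: Briarlake=25 Cedarfen=27 Elkhorn=21 → close Cedarfen (overflow 19)
  27÷2 = 13 each, +1 to first 1
Round 4: Briarlake=39 Elkhorn=34 → close Briarlake (overflow 28)
  39÷1 = 39 each, +1 to first 0

Closure order: Dunmere, Juniper, Cedarfen, Briarlake
Last habitat: Elkhorn with 73 animals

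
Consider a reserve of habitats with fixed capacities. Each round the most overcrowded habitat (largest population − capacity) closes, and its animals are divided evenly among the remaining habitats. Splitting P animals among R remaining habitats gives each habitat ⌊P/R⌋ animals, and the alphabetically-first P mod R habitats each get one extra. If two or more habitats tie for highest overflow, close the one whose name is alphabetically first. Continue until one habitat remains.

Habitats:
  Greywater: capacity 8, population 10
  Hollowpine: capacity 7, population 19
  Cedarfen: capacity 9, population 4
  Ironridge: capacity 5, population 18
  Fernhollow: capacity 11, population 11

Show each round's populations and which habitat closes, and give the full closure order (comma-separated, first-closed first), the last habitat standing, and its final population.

Closure order: Ironridge, Hollowpine, Fernhollow, Greywater
Last habitat: Cedarfen with 62 animals

Round 1: Cedarfen=4 Fernhollow=11 Greywater=10 Hollowpine=19 Ironridge=18 → close Ironridge (overflow 13)
  18÷4 = 4 each, +1 to first 2
Round 2: Cedarfen=9 Fernhollow=16 Greywater=14 Hollowpine=23 → close Hollowpine (overflow 16)
  23÷3 = 7 each, +1 to first 2
Round 3: Cedarfen=17 Fernhollow=24 Greywater=21 → close Fernhollow (overflow 13)
  24÷2 = 12 each, +1 to first 0
Round 4: Cedarfen=29 Greywater=33 → close Greywater (overflow 25)
  33÷1 = 33 each, +1 to first 0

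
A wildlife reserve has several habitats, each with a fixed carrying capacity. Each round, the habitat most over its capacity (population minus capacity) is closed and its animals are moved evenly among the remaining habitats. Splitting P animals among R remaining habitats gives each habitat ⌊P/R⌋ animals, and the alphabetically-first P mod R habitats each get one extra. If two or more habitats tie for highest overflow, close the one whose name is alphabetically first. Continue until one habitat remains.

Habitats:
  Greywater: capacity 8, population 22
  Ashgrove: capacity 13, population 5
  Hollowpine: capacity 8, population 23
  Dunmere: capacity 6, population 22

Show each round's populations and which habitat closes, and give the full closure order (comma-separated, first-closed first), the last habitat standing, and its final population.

Closure order: Dunmere, Hollowpine, Greywater
Last habitat: Ashgrove with 72 animals

Round 1: Ashgrove=5 Dunmere=22 Greywater=22 Hollowpine=23 → close Dunmere (overflow 16)
  22÷3 = 7 each, +1 to first 1
Round 2: Ashgrove=13 Greywater=29 Hollowpine=30 → close Hollowpine (overflow 22)
  30÷2 = 15 each, +1 to first 0
Round 3: Ashgrove=28 Greywater=44 → close Greywater (overflow 36)
  44÷1 = 44 each, +1 to first 0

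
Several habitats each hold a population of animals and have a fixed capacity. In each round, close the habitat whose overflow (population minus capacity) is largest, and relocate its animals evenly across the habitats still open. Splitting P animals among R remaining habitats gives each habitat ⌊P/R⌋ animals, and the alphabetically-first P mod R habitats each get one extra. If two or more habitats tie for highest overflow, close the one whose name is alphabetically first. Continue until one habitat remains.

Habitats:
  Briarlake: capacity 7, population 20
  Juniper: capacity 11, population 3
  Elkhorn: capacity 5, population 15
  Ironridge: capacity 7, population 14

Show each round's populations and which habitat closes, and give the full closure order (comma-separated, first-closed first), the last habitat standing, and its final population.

Closure order: Briarlake, Elkhorn, Ironridge
Last habitat: Juniper with 52 animals

Round 1: Briarlake=20 Elkhorn=15 Ironridge=14 Juniper=3 → close Briarlake (overflow 13)
  20÷3 = 6 each, +1 to first 2
Round 2: Elkhorn=22 Ironridge=21 Juniper=9 → close Elkhorn (overflow 17)
  22÷2 = 11 each, +1 to first 0
Round 3: Ironridge=32 Juniper=20 → close Ironridge (overflow 25)
  32÷1 = 32 each, +1 to first 0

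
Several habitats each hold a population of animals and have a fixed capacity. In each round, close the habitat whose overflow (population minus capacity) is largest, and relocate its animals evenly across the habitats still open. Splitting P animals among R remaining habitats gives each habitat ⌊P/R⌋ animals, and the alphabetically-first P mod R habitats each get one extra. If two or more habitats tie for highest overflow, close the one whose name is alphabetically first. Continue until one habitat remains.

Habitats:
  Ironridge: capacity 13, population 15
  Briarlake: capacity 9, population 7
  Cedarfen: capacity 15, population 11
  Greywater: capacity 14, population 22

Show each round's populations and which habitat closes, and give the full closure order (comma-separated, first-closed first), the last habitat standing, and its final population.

Closure order: Greywater, Ironridge, Briarlake
Last habitat: Cedarfen with 55 animals

Round 1: Briarlake=7 Cedarfen=11 Greywater=22 Ironridge=15 → close Greywater (overflow 8)
  22÷3 = 7 each, +1 to first 1
Round 2: Briarlake=15 Cedarfen=18 Ironridge=22 → close Ironridge (overflow 9)
  22÷2 = 11 each, +1 to first 0
Round 3: Briarlake=26 Cedarfen=29 → close Briarlake (overflow 17)
  26÷1 = 26 each, +1 to first 0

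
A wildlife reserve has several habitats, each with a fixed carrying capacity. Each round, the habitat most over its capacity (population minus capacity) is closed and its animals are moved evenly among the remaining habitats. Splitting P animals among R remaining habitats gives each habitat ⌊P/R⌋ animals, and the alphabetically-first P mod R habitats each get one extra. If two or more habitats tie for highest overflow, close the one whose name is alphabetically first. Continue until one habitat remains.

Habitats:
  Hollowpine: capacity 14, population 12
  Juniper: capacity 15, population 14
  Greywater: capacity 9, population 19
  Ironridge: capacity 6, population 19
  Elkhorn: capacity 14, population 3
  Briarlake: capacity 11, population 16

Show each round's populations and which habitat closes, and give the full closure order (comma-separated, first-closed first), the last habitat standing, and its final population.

Closure order: Ironridge, Greywater, Briarlake, Hollowpine, Juniper
Last habitat: Elkhorn with 83 animals

Round 1: Briarlake=16 Elkhorn=3 Greywater=19 Hollowpine=12 Ironridge=19 Juniper=14 → close Ironridge (overflow 13)
  19÷5 = 3 each, +1 to first 4
Round 2: Briarlake=20 Elkhorn=7 Greywater=23 Hollowpine=16 Juniper=17 → close Greywater (overflow 14)
  23÷4 = 5 each, +1 to first 3
Round 3: Briarlake=26 Elkhorn=13 Hollowpine=22 Juniper=22 → close Briarlake (overflow 15)
  26÷3 = 8 each, +1 to first 2
Round 4: Elkhorn=22 Hollowpine=31 Juniper=30 → close Hollowpine (overflow 17)
  31÷2 = 15 each, +1 to first 1
Round 5: Elkhorn=38 Juniper=45 → close Juniper (overflow 30)
  45÷1 = 45 each, +1 to first 0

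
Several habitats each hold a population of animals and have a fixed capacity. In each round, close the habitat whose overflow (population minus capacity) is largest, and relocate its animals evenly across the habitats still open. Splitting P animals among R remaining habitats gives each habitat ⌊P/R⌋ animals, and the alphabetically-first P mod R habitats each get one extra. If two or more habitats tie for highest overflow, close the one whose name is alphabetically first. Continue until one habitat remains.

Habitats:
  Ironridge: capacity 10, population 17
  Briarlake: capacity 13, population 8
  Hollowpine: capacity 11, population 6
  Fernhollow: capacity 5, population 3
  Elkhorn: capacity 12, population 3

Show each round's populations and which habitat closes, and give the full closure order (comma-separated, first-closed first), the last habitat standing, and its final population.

Closure order: Ironridge, Fernhollow, Briarlake, Hollowpine
Last habitat: Elkhorn with 37 animals

Round 1: Briarlake=8 Elkhorn=3 Fernhollow=3 Hollowpine=6 Ironridge=17 → close Ironridge (overflow 7)
  17÷4 = 4 each, +1 to first 1
Round 2: Briarlake=13 Elkhorn=7 Fernhollow=7 Hollowpine=10 → close Fernhollow (overflow 2)
  7÷3 = 2 each, +1 to first 1
Round 3: Briarlake=16 Elkhorn=9 Hollowpine=12 → close Briarlake (overflow 3)
  16÷2 = 8 each, +1 to first 0
Round 4: Elkhorn=17 Hollowpine=20 → close Hollowpine (overflow 9)
  20÷1 = 20 each, +1 to first 0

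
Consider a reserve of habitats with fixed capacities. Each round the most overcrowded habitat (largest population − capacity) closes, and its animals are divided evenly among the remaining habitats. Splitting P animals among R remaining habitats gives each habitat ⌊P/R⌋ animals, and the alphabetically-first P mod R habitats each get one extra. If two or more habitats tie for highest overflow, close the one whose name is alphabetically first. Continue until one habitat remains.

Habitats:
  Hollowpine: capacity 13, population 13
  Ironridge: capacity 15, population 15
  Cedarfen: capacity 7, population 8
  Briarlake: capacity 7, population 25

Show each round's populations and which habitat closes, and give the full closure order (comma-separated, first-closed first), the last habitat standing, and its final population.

Round 1: Briarlake=25 Cedarfen=8 Hollowpine=13 Ironridge=15 → close Briarlake (overflow 18)
  25÷3 = 8 each, +1 to first 1
Round 2: Cedarfen=17 Hollowpine=21 Ironridge=23 → close Cedarfen (overflow 10)
  17÷2 = 8 each, +1 to first 1
Round 3: Hollowpine=30 Ironridge=31 → close Hollowpine (overflow 17)
  30÷1 = 30 each, +1 to first 0

Closure order: Briarlake, Cedarfen, Hollowpine
Last habitat: Ironridge with 61 animals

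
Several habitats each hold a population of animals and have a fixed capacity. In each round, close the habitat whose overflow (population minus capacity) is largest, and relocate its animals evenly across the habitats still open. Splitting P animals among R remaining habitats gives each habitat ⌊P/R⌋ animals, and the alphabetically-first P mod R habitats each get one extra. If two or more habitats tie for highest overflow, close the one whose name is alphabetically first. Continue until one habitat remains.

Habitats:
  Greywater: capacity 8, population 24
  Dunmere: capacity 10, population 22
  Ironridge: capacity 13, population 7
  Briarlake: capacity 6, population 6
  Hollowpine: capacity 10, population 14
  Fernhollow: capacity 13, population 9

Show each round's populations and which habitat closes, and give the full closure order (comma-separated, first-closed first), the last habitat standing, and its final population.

Closure order: Greywater, Dunmere, Hollowpine, Briarlake, Fernhollow
Last habitat: Ironridge with 82 animals

Round 1: Briarlake=6 Dunmere=22 Fernhollow=9 Greywater=24 Hollowpine=14 Ironridge=7 → close Greywater (overflow 16)
  24÷5 = 4 each, +1 to first 4
Round 2: Briarlake=11 Dunmere=27 Fernhollow=14 Hollowpine=19 Ironridge=11 → close Dunmere (overflow 17)
  27÷4 = 6 each, +1 to first 3
Round 3: Briarlake=18 Fernhollow=21 Hollowpine=26 Ironridge=17 → close Hollowpine (overflow 16)
  26÷3 = 8 each, +1 to first 2
Round 4: Briarlake=27 Fernhollow=30 Ironridge=25 → close Briarlake (overflow 21)
  27÷2 = 13 each, +1 to first 1
Round 5: Fernhollow=44 Ironridge=38 → close Fernhollow (overflow 31)
  44÷1 = 44 each, +1 to first 0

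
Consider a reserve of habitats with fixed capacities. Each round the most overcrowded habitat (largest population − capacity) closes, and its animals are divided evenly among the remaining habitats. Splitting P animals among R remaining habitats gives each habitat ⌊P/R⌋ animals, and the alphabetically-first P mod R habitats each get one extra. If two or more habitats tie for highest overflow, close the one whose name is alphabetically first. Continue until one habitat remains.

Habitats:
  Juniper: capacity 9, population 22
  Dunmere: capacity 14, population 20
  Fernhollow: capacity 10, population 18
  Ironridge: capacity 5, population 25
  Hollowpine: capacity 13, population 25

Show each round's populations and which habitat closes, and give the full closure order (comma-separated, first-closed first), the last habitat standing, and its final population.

Closure order: Ironridge, Juniper, Hollowpine, Dunmere
Last habitat: Fernhollow with 110 animals

Round 1: Dunmere=20 Fernhollow=18 Hollowpine=25 Ironridge=25 Juniper=22 → close Ironridge (overflow 20)
  25÷4 = 6 each, +1 to first 1
Round 2: Dunmere=27 Fernhollow=24 Hollowpine=31 Juniper=28 → close Juniper (overflow 19)
  28÷3 = 9 each, +1 to first 1
Round 3: Dunmere=37 Fernhollow=33 Hollowpine=40 → close Hollowpine (overflow 27)
  40÷2 = 20 each, +1 to first 0
Round 4: Dunmere=57 Fernhollow=53 → close Dunmere (overflow 43)
  57÷1 = 57 each, +1 to first 0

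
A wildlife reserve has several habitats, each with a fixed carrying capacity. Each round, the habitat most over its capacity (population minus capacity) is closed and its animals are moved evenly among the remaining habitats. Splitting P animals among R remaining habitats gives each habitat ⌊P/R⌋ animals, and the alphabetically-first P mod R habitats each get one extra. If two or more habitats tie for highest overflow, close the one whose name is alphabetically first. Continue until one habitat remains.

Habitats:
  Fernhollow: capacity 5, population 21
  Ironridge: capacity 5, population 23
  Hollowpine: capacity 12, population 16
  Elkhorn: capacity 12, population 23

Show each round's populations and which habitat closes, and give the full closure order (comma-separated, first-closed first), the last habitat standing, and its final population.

Round 1: Elkhorn=23 Fernhollow=21 Hollowpine=16 Ironridge=23 → close Ironridge (overflow 18)
  23÷3 = 7 each, +1 to first 2
Round 2: Elkhorn=31 Fernhollow=29 Hollowpine=23 → close Fernhollow (overflow 24)
  29÷2 = 14 each, +1 to first 1
Round 3: Elkhorn=46 Hollowpine=37 → close Elkhorn (overflow 34)
  46÷1 = 46 each, +1 to first 0

Closure order: Ironridge, Fernhollow, Elkhorn
Last habitat: Hollowpine with 83 animals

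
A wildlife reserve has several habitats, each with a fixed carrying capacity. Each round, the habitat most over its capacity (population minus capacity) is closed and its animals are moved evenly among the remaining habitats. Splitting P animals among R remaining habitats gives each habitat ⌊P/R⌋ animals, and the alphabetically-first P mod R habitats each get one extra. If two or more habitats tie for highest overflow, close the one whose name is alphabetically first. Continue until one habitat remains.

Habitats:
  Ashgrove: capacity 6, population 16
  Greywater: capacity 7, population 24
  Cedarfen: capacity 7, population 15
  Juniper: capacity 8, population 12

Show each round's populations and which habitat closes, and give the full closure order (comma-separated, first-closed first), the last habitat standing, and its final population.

Closure order: Greywater, Ashgrove, Cedarfen
Last habitat: Juniper with 67 animals

Round 1: Ashgrove=16 Cedarfen=15 Greywater=24 Juniper=12 → close Greywater (overflow 17)
  24÷3 = 8 each, +1 to first 0
Round 2: Ashgrove=24 Cedarfen=23 Juniper=20 → close Ashgrove (overflow 18)
  24÷2 = 12 each, +1 to first 0
Round 3: Cedarfen=35 Juniper=32 → close Cedarfen (overflow 28)
  35÷1 = 35 each, +1 to first 0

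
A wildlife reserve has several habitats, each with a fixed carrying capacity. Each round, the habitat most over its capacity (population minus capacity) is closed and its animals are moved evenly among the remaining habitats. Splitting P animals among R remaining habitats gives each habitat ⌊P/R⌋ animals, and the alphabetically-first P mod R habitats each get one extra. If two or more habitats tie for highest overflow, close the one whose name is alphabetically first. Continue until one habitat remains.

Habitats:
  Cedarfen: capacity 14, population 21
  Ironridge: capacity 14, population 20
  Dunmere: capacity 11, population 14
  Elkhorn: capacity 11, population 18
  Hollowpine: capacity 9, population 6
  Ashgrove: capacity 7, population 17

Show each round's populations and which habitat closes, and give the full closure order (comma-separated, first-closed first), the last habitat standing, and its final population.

Closure order: Ashgrove, Cedarfen, Elkhorn, Ironridge, Dunmere
Last habitat: Hollowpine with 96 animals

Round 1: Ashgrove=17 Cedarfen=21 Dunmere=14 Elkhorn=18 Hollowpine=6 Ironridge=20 → close Ashgrove (overflow 10)
  17÷5 = 3 each, +1 to first 2
Round 2: Cedarfen=25 Dunmere=18 Elkhorn=21 Hollowpine=9 Ironridge=23 → close Cedarfen (overflow 11)
  25÷4 = 6 each, +1 to first 1
Round 3: Dunmere=25 Elkhorn=27 Hollowpine=15 Ironridge=29 → close Elkhorn (overflow 16)
  27÷3 = 9 each, +1 to first 0
Round 4: Dunmere=34 Hollowpine=24 Ironridge=38 → close Ironridge (overflow 24)
  38÷2 = 19 each, +1 to first 0
Round 5: Dunmere=53 Hollowpine=43 → close Dunmere (overflow 42)
  53÷1 = 53 each, +1 to first 0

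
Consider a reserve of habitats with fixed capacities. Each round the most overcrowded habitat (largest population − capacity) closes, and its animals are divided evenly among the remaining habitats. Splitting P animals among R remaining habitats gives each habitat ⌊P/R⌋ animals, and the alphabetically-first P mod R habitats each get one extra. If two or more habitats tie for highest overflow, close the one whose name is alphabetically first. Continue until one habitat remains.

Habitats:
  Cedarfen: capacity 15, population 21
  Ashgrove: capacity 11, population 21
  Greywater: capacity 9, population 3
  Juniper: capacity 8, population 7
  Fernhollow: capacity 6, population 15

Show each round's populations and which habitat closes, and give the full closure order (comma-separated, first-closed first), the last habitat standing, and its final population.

Round 1: Ashgrove=21 Cedarfen=21 Fernhollow=15 Greywater=3 Juniper=7 → close Ashgrove (overflow 10)
  21÷4 = 5 each, +1 to first 1
Round 2: Cedarfen=27 Fernhollow=20 Greywater=8 Juniper=12 → close Fernhollow (overflow 14)
  20÷3 = 6 each, +1 to first 2
Round 3: Cedarfen=34 Greywater=15 Juniper=18 → close Cedarfen (overflow 19)
  34÷2 = 17 each, +1 to first 0
Round 4: Greywater=32 Juniper=35 → close Juniper (overflow 27)
  35÷1 = 35 each, +1 to first 0

Closure order: Ashgrove, Fernhollow, Cedarfen, Juniper
Last habitat: Greywater with 67 animals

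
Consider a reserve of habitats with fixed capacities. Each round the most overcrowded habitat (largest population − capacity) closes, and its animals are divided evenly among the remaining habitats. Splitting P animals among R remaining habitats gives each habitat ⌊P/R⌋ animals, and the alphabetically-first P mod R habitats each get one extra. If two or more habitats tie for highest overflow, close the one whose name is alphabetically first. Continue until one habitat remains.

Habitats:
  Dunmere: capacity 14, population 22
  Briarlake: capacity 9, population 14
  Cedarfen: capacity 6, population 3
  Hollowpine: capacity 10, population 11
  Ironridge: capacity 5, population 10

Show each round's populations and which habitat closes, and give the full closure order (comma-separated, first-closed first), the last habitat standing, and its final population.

Round 1: Briarlake=14 Cedarfen=3 Dunmere=22 Hollowpine=11 Ironridge=10 → close Dunmere (overflow 8)
  22÷4 = 5 each, +1 to first 2
Round 2: Briarlake=20 Cedarfen=9 Hollowpine=16 Ironridge=15 → close Briarlake (overflow 11)
  20÷3 = 6 each, +1 to first 2
Round 3: Cedarfen=16 Hollowpine=23 Ironridge=21 → close Ironridge (overflow 16)
  21÷2 = 10 each, +1 to first 1
Round 4: Cedarfen=27 Hollowpine=33 → close Hollowpine (overflow 23)
  33÷1 = 33 each, +1 to first 0

Closure order: Dunmere, Briarlake, Ironridge, Hollowpine
Last habitat: Cedarfen with 60 animals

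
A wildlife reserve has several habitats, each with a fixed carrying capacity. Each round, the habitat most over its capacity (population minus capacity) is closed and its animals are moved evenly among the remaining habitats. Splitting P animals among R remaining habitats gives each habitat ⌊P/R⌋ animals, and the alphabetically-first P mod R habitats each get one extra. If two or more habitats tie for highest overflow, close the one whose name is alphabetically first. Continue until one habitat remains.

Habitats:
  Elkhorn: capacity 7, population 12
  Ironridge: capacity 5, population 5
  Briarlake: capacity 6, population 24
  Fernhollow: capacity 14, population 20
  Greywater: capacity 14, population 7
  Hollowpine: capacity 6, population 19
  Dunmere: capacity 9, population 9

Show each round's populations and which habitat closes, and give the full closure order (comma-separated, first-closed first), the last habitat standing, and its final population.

Round 1: Briarlake=24 Dunmere=9 Elkhorn=12 Fernhollow=20 Greywater=7 Hollowpine=19 Ironridge=5 → close Briarlake (overflow 18)
  24÷6 = 4 each, +1 to first 0
Round 2: Dunmere=13 Elkhorn=16 Fernhollow=24 Greywater=11 Hollowpine=23 Ironridge=9 → close Hollowpine (overflow 17)
  23÷5 = 4 each, +1 to first 3
Round 3: Dunmere=18 Elkhorn=21 Fernhollow=29 Greywater=15 Ironridge=13 → close Fernhollow (overflow 15)
  29÷4 = 7 each, +1 to first 1
Round 4: Dunmere=26 Elkhorn=28 Greywater=22 Ironridge=20 → close Elkhorn (overflow 21)
  28÷3 = 9 each, +1 to first 1
Round 5: Dunmere=36 Greywater=31 Ironridge=29 → close Dunmere (overflow 27)
  36÷2 = 18 each, +1 to first 0
Round 6: Greywater=49 Ironridge=47 → close Ironridge (overflow 42)
  47÷1 = 47 each, +1 to first 0

Closure order: Briarlake, Hollowpine, Fernhollow, Elkhorn, Dunmere, Ironridge
Last habitat: Greywater with 96 animals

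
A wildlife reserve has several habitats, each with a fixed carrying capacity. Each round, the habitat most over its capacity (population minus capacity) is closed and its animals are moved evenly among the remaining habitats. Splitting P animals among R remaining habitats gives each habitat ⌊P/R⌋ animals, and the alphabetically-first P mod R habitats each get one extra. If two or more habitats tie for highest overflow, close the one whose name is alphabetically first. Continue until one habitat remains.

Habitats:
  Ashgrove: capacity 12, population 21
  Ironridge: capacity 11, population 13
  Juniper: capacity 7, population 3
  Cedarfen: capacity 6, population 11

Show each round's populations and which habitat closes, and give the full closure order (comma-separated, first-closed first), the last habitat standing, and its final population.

Round 1: Ashgrove=21 Cedarfen=11 Ironridge=13 Juniper=3 → close Ashgrove (overflow 9)
  21÷3 = 7 each, +1 to first 0
Round 2: Cedarfen=18 Ironridge=20 Juniper=10 → close Cedarfen (overflow 12)
  18÷2 = 9 each, +1 to first 0
Round 3: Ironridge=29 Juniper=19 → close Ironridge (overflow 18)
  29÷1 = 29 each, +1 to first 0

Closure order: Ashgrove, Cedarfen, Ironridge
Last habitat: Juniper with 48 animals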